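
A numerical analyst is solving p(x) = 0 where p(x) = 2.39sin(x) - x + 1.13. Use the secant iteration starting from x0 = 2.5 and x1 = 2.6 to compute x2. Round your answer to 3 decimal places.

2.520

p(2.5) = 0.06035, p(2.6) = -0.23795
x2 = 2.60000 − (-0.23795)·(2.60000 − 2.50000) / (-0.23795 − 0.06035) = 2.60000 − (-0.02380)/(-0.29830) = 2.52023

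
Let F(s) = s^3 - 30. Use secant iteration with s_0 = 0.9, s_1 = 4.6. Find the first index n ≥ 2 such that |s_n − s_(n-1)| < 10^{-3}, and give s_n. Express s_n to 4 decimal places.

n = 8, s_n = 3.1072

F(0.9) = -29.271000, F(4.6) = 67.336000
s_2 = 4.600000 − 67.336000·(3.700000)/(96.607000) = 2.021065;  |Δ| = 2.578935
F(2.021065) = -21.744552
s_3 = 2.021065 − (-21.744552)·(-2.578935)/(-89.080552) = 2.650583;  |Δ| = 0.629518
F(2.650583) = -11.378100
s_4 = 2.650583 − (-11.378100)·(0.629518)/(10.366451) = 3.341534;  |Δ| = 0.690952
F(3.341534) = 7.311070
s_5 = 3.341534 − 7.311070·(0.690952)/(18.689171) = 3.071239;  |Δ| = 0.270295
F(3.071239) = -1.030517
s_6 = 3.071239 − (-1.030517)·(-0.270295)/(-8.341587) = 3.104631;  |Δ| = 0.033392
F(3.104631) = -0.075289
s_7 = 3.104631 − (-0.075289)·(0.033392)/(0.955227) = 3.107263;  |Δ| = 0.002632
F(3.107263) = 0.000880
s_8 = 3.107263 − 0.000880·(0.002632)/(0.076170) = 3.107232;  |Δ| = 0.000030
|s_8 − s_7| = 0.000030 < 10^{-3}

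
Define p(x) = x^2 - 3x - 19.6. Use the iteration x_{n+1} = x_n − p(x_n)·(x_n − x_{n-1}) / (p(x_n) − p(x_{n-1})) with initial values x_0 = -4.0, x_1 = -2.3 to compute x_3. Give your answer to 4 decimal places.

p(-4.0) = 8.400000, p(-2.3) = -7.410000
x_2 = -2.300000 − (-7.410000)·(-2.300000 − (-4.000000)) / (-7.410000 − 8.400000) = -2.300000 − (-12.597000)/(-15.810000) = -3.096774
p(-3.096774) = -0.719667
x_3 = -3.096774 − (-0.719667)·(-3.096774 − (-2.300000)) / (-0.719667 − (-7.410000)) = -3.096774 − (0.573412)/(6.690333) = -3.182482

-3.1825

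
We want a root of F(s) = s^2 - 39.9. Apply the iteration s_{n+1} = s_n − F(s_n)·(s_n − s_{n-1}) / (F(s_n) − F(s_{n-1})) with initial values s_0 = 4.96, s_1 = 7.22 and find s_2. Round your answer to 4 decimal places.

6.2160

F(4.96) = -15.298400, F(7.22) = 12.228400
s_2 = 7.220000 − 12.228400·(7.220000 − 4.960000) / (12.228400 − (-15.298400)) = 7.220000 − (27.636184)/(27.526800) = 6.216026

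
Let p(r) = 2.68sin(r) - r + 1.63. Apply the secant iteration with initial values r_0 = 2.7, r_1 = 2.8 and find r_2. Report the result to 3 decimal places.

p(2.7) = 0.07538, p(2.8) = -0.27223
r_2 = 2.80000 − (-0.27223)·(2.80000 − 2.70000) / (-0.27223 − 0.07538) = 2.80000 − (-0.02722)/(-0.34761) = 2.72168

2.722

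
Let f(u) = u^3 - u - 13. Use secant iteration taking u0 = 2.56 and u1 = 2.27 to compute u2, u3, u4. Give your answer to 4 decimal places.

2.4863, 2.4936, 2.4929

f(2.56) = 1.217216, f(2.27) = -3.572917
u2 = 2.270000 − (-3.572917)·(2.270000 − 2.560000) / (-3.572917 − 1.217216) = 2.270000 − (1.036146)/(-4.790133) = 2.486308
f(2.486308) = -0.116623
u3 = 2.486308 − (-0.116623)·(2.486308 − 2.270000) / (-0.116623 − (-3.572917)) = 2.486308 − (-0.025226)/(3.456294) = 2.493607
f(2.493607) = 0.011832
u4 = 2.493607 − 0.011832·(2.493607 − 2.486308) / (0.011832 − (-0.116623)) = 2.493607 − (0.000086)/(0.128455) = 2.492935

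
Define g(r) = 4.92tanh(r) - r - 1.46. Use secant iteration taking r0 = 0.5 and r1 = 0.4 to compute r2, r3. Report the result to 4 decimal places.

g(0.5) = 0.313616, g(0.4) = 0.009349
r2 = 0.400000 − 0.009349·(0.400000 − 0.500000) / (0.009349 − 0.313616) = 0.400000 − (-0.000935)/(-0.304268) = 0.396927
g(0.396927) = -0.000528
r3 = 0.396927 − (-0.000528)·(0.396927 − 0.400000) / (-0.000528 − 0.009349) = 0.396927 − (0.000002)/(-0.009877) = 0.397092

0.3969, 0.3971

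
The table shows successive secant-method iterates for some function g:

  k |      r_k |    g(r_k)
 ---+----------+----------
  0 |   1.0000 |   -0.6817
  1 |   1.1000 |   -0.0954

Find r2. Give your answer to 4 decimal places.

r2 = 1.1000 − (-0.0954)·(1.1000 − 1.0000) / (-0.0954 − (-0.6817))
   = 1.1000 − (-0.009540)/(0.586300) = 1.116272

1.1163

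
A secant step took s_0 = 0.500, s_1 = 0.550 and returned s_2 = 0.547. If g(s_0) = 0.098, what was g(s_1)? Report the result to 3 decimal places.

The secant line through (0.500, 0.098) and (0.550, g(s_1)) crosses zero at s_2 = 0.547.
So (0.500, 0.098), (0.550, g(s_1)), (0.547, 0) are collinear:
g(s_1) = 0.098 · (0.550 − 0.547) / (0.500 − 0.547) = 0.098 · (0.00300)/(-0.04700) = -0.00626

-0.006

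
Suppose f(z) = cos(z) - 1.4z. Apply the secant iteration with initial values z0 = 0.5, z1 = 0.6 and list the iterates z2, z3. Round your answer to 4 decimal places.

f(0.5) = 0.177583, f(0.6) = -0.014664
z2 = 0.600000 − (-0.014664)·(0.600000 − 0.500000) / (-0.014664 − 0.177583) = 0.600000 − (-0.001466)/(-0.192247) = 0.592372
f(0.592372) = 0.000298
z3 = 0.592372 − 0.000298·(0.592372 − 0.600000) / (0.000298 − (-0.014664)) = 0.592372 − (-0.000002)/(0.014962) = 0.592524

0.5924, 0.5925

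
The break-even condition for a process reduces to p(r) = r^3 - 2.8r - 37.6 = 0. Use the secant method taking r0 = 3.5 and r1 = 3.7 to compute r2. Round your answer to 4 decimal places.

3.6254

p(3.5) = -4.525000, p(3.7) = 2.693000
r2 = 3.700000 − 2.693000·(3.700000 − 3.500000) / (2.693000 − (-4.525000)) = 3.700000 − (0.538600)/(7.218000) = 3.625381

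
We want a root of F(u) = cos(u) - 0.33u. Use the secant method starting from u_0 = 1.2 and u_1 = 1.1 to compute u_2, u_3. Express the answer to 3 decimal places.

F(1.2) = -0.03364, F(1.1) = 0.09060
u_2 = 1.10000 − 0.09060·(1.10000 − 1.20000) / (0.09060 − (-0.03364)) = 1.10000 − (-0.00906)/(0.12424) = 1.17292
F(1.17292) = 0.00040
u_3 = 1.17292 − 0.00040·(1.17292 − 1.10000) / (0.00040 − 0.09060) = 1.17292 − (0.00003)/(-0.09020) = 1.17324

1.173, 1.173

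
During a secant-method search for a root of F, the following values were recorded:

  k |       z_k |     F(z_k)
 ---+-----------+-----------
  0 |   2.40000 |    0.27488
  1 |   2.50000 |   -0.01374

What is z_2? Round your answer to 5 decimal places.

2.49524

z_2 = 2.50000 − (-0.01374)·(2.50000 − 2.40000) / (-0.01374 − 0.27488)
   = 2.50000 − (-0.0013740)/(-0.2886200) = 2.4952394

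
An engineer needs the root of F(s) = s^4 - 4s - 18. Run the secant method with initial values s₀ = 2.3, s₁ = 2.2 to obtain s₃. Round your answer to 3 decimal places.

F(2.3) = 0.78410, F(2.2) = -3.37440
s₂ = 2.20000 − (-3.37440)·(2.20000 − 2.30000) / (-3.37440 − 0.78410) = 2.20000 − (0.33744)/(-4.15850) = 2.28114
F(2.28114) = -0.04691
s₃ = 2.28114 − (-0.04691)·(2.28114 − 2.20000) / (-0.04691 − (-3.37440)) = 2.28114 − (-0.00381)/(3.32749) = 2.28229

2.282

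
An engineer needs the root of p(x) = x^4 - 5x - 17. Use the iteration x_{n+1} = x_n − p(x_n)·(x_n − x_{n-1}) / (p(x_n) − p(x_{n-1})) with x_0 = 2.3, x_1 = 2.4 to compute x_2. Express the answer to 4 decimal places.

2.3110

p(2.3) = -0.515900, p(2.4) = 4.177600
x_2 = 2.400000 − 4.177600·(2.400000 − 2.300000) / (4.177600 − (-0.515900)) = 2.400000 − (0.417760)/(4.693500) = 2.310992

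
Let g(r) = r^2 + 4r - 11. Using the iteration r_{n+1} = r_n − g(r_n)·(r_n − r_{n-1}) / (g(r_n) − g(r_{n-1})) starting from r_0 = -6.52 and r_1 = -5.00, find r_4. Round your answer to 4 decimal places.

g(-6.52) = 5.430400, g(-5.00) = -6.000000
r_2 = -5.000000 − (-6.000000)·(-5.000000 − (-6.520000)) / (-6.000000 − 5.430400) = -5.000000 − (-9.120000)/(-11.430400) = -5.797872
g(-5.797872) = -0.576166
r_3 = -5.797872 − (-0.576166)·(-5.797872 − (-5.000000)) / (-0.576166 − (-6.000000)) = -5.797872 − (0.459707)/(5.423834) = -5.882629
g(-5.882629) = 0.074809
r_4 = -5.882629 − 0.074809·(-5.882629 − (-5.797872)) / (0.074809 − (-0.576166)) = -5.882629 − (-0.006341)/(0.650974) = -5.872889

-5.8729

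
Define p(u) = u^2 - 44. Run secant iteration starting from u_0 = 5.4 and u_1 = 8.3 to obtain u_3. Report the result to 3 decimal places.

p(5.4) = -14.84000, p(8.3) = 24.89000
u_2 = 8.30000 − 24.89000·(8.30000 − 5.40000) / (24.89000 − (-14.84000)) = 8.30000 − (72.18100)/(39.73000) = 6.48321
p(6.48321) = -1.96797
u_3 = 6.48321 − (-1.96797)·(6.48321 − 8.30000) / (-1.96797 − 24.89000) = 6.48321 − (3.57538)/(-26.85797) = 6.61633

6.616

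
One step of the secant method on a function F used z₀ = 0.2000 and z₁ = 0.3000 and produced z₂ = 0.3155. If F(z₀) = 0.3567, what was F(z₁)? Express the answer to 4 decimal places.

The secant line through (0.2000, 0.3567) and (0.3000, F(z₁)) crosses zero at z₂ = 0.3155.
So (0.2000, 0.3567), (0.3000, F(z₁)), (0.3155, 0) are collinear:
F(z₁) = 0.3567 · (0.3000 − 0.3155) / (0.2000 − 0.3155) = 0.3567 · (-0.015500)/(-0.115500) = 0.047869

0.0479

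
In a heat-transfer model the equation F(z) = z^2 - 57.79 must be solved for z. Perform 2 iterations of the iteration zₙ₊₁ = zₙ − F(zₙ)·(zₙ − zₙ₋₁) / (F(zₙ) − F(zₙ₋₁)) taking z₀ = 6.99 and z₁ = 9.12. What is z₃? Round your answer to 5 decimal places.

F(6.99) = -8.9299000, F(9.12) = 25.3844000
z₂ = 9.1200000 − 25.3844000·(9.1200000 − 6.9900000) / (25.3844000 − (-8.9299000)) = 9.1200000 − (54.0687720)/(34.3143000) = 7.5443079
F(7.5443079) = -0.8734186
z₃ = 7.5443079 − (-0.8734186)·(7.5443079 − 9.1200000) / (-0.8734186 − 25.3844000) = 7.5443079 − (1.3762387)/(-26.2578186) = 7.5967204

7.59672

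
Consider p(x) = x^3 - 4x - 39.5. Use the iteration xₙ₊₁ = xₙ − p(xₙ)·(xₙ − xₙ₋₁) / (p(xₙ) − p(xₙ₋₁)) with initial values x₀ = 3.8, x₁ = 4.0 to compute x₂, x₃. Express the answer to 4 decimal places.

3.7959, 3.7956

p(3.8) = 0.172000, p(4.0) = 8.500000
x₂ = 4.000000 − 8.500000·(4.000000 − 3.800000) / (8.500000 − 0.172000) = 4.000000 − (1.700000)/(8.328000) = 3.795869
p(3.795869) = 0.009778
x₃ = 3.795869 − 0.009778·(3.795869 − 4.000000) / (0.009778 − 8.500000) = 3.795869 − (-0.001996)/(-8.490222) = 3.795634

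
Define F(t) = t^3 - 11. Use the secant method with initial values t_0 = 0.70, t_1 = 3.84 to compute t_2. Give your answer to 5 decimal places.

F(0.70) = -10.6570000, F(3.84) = 45.6231040
t_2 = 3.8400000 − 45.6231040·(3.8400000 − 0.7000000) / (45.6231040 − (-10.6570000)) = 3.8400000 − (143.2565466)/(56.2801040) = 1.2945792

1.29458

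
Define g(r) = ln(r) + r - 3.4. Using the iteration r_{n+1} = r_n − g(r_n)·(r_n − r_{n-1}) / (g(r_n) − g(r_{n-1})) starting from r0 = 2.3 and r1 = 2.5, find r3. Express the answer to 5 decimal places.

2.48837

g(2.3) = -0.2670909, g(2.5) = 0.0162907
r2 = 2.5000000 − 0.0162907·(2.5000000 − 2.3000000) / (0.0162907 − (-0.2670909)) = 2.5000000 − (0.0032581)/(0.2833816) = 2.4885026
g(2.4885026) = 0.0001838
r3 = 2.4885026 − 0.0001838·(2.4885026 − 2.5000000) / (0.0001838 − 0.0162907) = 2.4885026 − (-0.0000021)/(-0.0161069) = 2.4883714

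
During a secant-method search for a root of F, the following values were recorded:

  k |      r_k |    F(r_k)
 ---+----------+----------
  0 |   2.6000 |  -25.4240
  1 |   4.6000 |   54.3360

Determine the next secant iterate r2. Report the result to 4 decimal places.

r2 = 4.6000 − 54.3360·(4.6000 − 2.6000) / (54.3360 − (-25.4240))
   = 4.6000 − (108.672000)/(79.760000) = 3.237513

3.2375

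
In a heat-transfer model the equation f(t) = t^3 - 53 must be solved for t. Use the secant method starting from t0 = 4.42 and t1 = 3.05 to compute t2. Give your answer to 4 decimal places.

f(4.42) = 33.350888, f(3.05) = -24.627375
t2 = 3.050000 − (-24.627375)·(3.050000 − 4.420000) / (-24.627375 − 33.350888) = 3.050000 − (33.739504)/(-57.978263) = 3.631934

3.6319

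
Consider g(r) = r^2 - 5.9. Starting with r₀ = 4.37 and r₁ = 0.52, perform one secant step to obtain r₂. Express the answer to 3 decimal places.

1.671

g(4.37) = 13.19690, g(0.52) = -5.62960
r₂ = 0.52000 − (-5.62960)·(0.52000 − 4.37000) / (-5.62960 − 13.19690) = 0.52000 − (21.67396)/(-18.82650) = 1.67125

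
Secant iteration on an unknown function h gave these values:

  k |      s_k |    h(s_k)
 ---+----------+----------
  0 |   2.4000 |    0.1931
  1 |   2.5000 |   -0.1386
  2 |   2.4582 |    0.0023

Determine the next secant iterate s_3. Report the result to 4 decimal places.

s_3 = 2.4582 − 0.0023·(2.4582 − 2.5000) / (0.0023 − (-0.1386))
   = 2.4582 − (-0.000096)/(0.140900) = 2.458882

2.4589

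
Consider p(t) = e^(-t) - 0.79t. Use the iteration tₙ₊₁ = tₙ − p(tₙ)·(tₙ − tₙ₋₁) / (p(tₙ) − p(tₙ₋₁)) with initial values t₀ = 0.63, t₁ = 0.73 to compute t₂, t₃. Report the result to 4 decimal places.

p(0.63) = 0.034892, p(0.73) = -0.094791
t₂ = 0.730000 − (-0.094791)·(0.730000 − 0.630000) / (-0.094791 − 0.034892) = 0.730000 − (-0.009479)/(-0.129683) = 0.656905
p(0.656905) = -0.000502
t₃ = 0.656905 − (-0.000502)·(0.656905 − 0.730000) / (-0.000502 − (-0.094791)) = 0.656905 − (0.000037)/(0.094289) = 0.656516

0.6569, 0.6565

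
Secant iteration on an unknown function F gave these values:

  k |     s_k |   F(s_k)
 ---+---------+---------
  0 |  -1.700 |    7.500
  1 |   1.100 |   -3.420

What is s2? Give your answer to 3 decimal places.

0.223

s2 = 1.100 − (-3.420)·(1.100 − (-1.700)) / (-3.420 − 7.500)
   = 1.100 − (-9.57600)/(-10.92000) = 0.22308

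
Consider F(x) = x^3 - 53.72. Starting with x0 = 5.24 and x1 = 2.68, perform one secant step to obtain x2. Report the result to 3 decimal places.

3.388

F(5.24) = 90.15782, F(2.68) = -34.47117
x2 = 2.68000 − (-34.47117)·(2.68000 − 5.24000) / (-34.47117 − 90.15782) = 2.68000 − (88.24619)/(-124.62899) = 3.38807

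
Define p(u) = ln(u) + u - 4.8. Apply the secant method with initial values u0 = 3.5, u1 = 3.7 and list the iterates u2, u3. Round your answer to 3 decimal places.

p(3.5) = -0.04724, p(3.7) = 0.20833
u2 = 3.70000 − 0.20833·(3.70000 − 3.50000) / (0.20833 − (-0.04724)) = 3.70000 − (0.04167)/(0.25557) = 3.53697
p(3.53697) = 0.00024
u3 = 3.53697 − 0.00024·(3.53697 − 3.70000) / (0.00024 − 0.20833) = 3.53697 − (-0.00004)/(-0.20810) = 3.53678

3.537, 3.537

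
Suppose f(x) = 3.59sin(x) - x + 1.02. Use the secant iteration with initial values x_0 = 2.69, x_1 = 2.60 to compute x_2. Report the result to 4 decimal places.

f(2.69) = -0.103327, f(2.60) = 0.270650
x_2 = 2.600000 − 0.270650·(2.600000 − 2.690000) / (0.270650 − (-0.103327)) = 2.600000 − (-0.024358)/(0.373977) = 2.665134

2.6651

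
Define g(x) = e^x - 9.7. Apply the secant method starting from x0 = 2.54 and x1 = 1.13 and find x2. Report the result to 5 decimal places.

g(2.54) = 2.9796710, g(1.13) = -6.6043435
x2 = 1.1300000 − (-6.6043435)·(1.1300000 − 2.5400000) / (-6.6043435 − 2.9796710) = 1.1300000 − (9.3121243)/(-9.5840145) = 2.1016309

2.10163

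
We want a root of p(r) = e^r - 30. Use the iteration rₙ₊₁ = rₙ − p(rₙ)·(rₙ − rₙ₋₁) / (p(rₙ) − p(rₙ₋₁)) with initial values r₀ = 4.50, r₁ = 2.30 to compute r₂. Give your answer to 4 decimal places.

p(4.50) = 60.017131, p(2.30) = -20.025818
r₂ = 2.300000 − (-20.025818)·(2.300000 − 4.500000) / (-20.025818 − 60.017131) = 2.300000 − (44.056799)/(-80.042949) = 2.850414

2.8504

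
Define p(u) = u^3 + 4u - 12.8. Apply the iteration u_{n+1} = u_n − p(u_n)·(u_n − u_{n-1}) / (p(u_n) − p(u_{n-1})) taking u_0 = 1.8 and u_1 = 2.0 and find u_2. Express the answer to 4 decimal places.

p(1.8) = 0.232000, p(2.0) = 3.200000
u_2 = 2.000000 − 3.200000·(2.000000 − 1.800000) / (3.200000 − 0.232000) = 2.000000 − (0.640000)/(2.968000) = 1.784367

1.7844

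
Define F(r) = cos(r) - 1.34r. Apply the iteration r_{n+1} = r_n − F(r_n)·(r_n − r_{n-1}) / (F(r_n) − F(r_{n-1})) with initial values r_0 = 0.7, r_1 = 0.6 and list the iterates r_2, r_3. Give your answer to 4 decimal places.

F(0.7) = -0.173158, F(0.6) = 0.021336
r_2 = 0.600000 − 0.021336·(0.600000 − 0.700000) / (0.021336 − (-0.173158)) = 0.600000 − (-0.002134)/(0.194493) = 0.610970
F(0.610970) = 0.000392
r_3 = 0.610970 − 0.000392·(0.610970 − 0.600000) / (0.000392 − 0.021336) = 0.610970 − (0.000004)/(-0.020943) = 0.611175

0.6110, 0.6112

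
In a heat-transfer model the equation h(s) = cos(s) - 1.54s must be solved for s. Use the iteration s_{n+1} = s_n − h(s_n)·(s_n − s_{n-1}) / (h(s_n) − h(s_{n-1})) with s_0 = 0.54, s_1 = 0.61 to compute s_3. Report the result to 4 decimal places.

0.5527

h(0.54) = 0.026109, h(0.61) = -0.119752
s_2 = 0.610000 − (-0.119752)·(0.610000 − 0.540000) / (-0.119752 − 0.026109) = 0.610000 − (-0.008383)/(-0.145861) = 0.552530
h(0.552530) = 0.000304
s_3 = 0.552530 − 0.000304·(0.552530 − 0.610000) / (0.000304 − (-0.119752)) = 0.552530 − (-0.000017)/(0.120056) = 0.552675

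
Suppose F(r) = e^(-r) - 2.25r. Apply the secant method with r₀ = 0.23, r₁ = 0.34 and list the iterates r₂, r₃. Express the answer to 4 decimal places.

0.3223, 0.3221

F(0.23) = 0.277034, F(0.34) = -0.053230
r₂ = 0.340000 − (-0.053230)·(0.340000 − 0.230000) / (-0.053230 − 0.277034) = 0.340000 − (-0.005855)/(-0.330263) = 0.322271
F(0.322271) = -0.000608
r₃ = 0.322271 − (-0.000608)·(0.322271 − 0.340000) / (-0.000608 − (-0.053230)) = 0.322271 − (0.000011)/(0.052622) = 0.322066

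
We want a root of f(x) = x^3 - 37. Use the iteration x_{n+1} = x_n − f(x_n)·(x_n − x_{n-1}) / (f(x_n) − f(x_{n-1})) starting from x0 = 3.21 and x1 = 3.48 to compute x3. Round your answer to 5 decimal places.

3.33199

f(3.21) = -3.9238390, f(3.48) = 5.1441920
x2 = 3.4800000 − 5.1441920·(3.4800000 − 3.2100000) / (5.1441920 − (-3.9238390)) = 3.4800000 − (1.3889318)/(9.0680310) = 3.3268320
f(3.3268320) = -0.1792505
x3 = 3.3268320 − (-0.1792505)·(3.3268320 − 3.4800000) / (-0.1792505 − 5.1441920) = 3.3268320 − (0.0274554)/(-5.3234425) = 3.3319895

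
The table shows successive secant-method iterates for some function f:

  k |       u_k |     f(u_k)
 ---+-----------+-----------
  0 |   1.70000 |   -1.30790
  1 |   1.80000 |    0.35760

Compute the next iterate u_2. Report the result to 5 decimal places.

1.77853

u_2 = 1.80000 − 0.35760·(1.80000 − 1.70000) / (0.35760 − (-1.30790))
   = 1.80000 − (0.0357600)/(1.6655000) = 1.7785290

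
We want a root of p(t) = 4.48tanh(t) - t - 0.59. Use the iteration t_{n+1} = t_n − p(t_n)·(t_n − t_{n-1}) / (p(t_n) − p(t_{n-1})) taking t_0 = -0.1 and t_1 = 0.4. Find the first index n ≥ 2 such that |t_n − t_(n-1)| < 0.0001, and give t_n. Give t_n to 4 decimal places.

n = 5, t_n = 0.1717

p(-0.1) = -0.936513, p(0.4) = 0.712171
t_2 = 0.400000 − 0.712171·(0.500000)/(1.648684) = 0.184018;  |Δ| = 0.215982
p(0.184018) = 0.041202
t_3 = 0.184018 − 0.041202·(-0.215982)/(-0.670969) = 0.170755;  |Δ| = 0.013263
p(0.170755) = -0.003120
t_4 = 0.170755 − (-0.003120)·(-0.013263)/(-0.044323) = 0.171689;  |Δ| = 0.000934
p(0.171689) = 0.000009
t_5 = 0.171689 − 0.000009·(0.000934)/(0.003129) = 0.171687;  |Δ| = 0.000003
|t_5 − t_4| = 0.000003 < 0.0001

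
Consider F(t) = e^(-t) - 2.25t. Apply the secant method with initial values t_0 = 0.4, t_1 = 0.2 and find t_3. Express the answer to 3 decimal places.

F(0.4) = -0.22968, F(0.2) = 0.36873
t_2 = 0.20000 − 0.36873·(0.20000 − 0.40000) / (0.36873 − (-0.22968)) = 0.20000 − (-0.07375)/(0.59841) = 0.32324
F(0.32324) = -0.00348
t_3 = 0.32324 − (-0.00348)·(0.32324 − 0.20000) / (-0.00348 − 0.36873) = 0.32324 − (-0.00043)/(-0.37221) = 0.32208

0.322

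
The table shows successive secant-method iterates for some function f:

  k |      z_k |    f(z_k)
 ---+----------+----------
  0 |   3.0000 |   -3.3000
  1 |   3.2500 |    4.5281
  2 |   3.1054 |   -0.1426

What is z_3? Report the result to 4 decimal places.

z_3 = 3.1054 − (-0.1426)·(3.1054 − 3.2500) / (-0.1426 − 4.5281)
   = 3.1054 − (0.020620)/(-4.670700) = 3.109815

3.1098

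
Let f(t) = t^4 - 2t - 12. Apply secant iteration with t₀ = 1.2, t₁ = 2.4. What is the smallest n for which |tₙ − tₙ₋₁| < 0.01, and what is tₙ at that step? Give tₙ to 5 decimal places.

f(1.2) = -12.3264000, f(2.4) = 16.3776000
t₂ = 2.4000000 − 16.3776000·(1.2000000)/(28.7040000) = 1.7153177;  |Δ| = 0.6846823
f(1.7153177) = -6.7734185
t₃ = 1.7153177 − (-6.7734185)·(-0.6846823)/(-23.1510185) = 1.9156389;  |Δ| = 0.2003212
f(1.9156389) = -2.3647819
t₄ = 1.9156389 − (-2.3647819)·(0.2003212)/(4.4086366) = 2.0230907;  |Δ| = 0.1074518
f(2.0230907) = 0.7056165
t₅ = 2.0230907 − 0.7056165·(0.1074518)/(3.0703984) = 1.9983969;  |Δ| = 0.0246938
f(1.9983969) = -0.0480306
t₆ = 1.9983969 − (-0.0480306)·(-0.0246938)/(-0.7536471) = 1.9999707;  |Δ| = 0.0015738
|t₆ − t₅| = 0.0015738 < 0.01

n = 6, tₙ = 1.99997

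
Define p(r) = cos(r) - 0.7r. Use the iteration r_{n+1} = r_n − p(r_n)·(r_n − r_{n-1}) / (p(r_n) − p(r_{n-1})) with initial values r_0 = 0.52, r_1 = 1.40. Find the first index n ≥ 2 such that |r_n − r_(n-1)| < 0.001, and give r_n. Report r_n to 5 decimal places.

p(0.52) = 0.5038192, p(1.40) = -0.8100329
r_2 = 1.4000000 − (-0.8100329)·(0.8800000)/(-1.3138520) = 0.8574511;  |Δ| = 0.5425489
p(0.8574511) = 0.0541512
r_3 = 0.8574511 − 0.0541512·(-0.5425489)/(0.8641840) = 0.8914481;  |Δ| = 0.0339970
p(0.8914481) = 0.0042724
r_4 = 0.8914481 − 0.0042724·(0.0339970)/(-0.0498788) = 0.8943601;  |Δ| = 0.0029120
p(0.8943601) = -0.0000342
r_5 = 0.8943601 − (-0.0000342)·(0.0029120)/(-0.0043066) = 0.8943370;  |Δ| = 0.0000231
|r_5 − r_4| = 0.0000231 < 0.001

n = 5, r_n = 0.89434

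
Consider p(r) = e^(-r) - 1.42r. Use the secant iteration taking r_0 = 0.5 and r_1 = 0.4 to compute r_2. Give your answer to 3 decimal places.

p(0.5) = -0.10347, p(0.4) = 0.10232
r_2 = 0.40000 − 0.10232·(0.40000 − 0.50000) / (0.10232 − (-0.10347)) = 0.40000 − (-0.01023)/(0.20579) = 0.44972

0.450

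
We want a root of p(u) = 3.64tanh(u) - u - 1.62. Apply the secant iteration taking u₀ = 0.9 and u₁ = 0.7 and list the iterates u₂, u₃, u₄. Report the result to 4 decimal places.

0.8158, 0.8044, 0.8028

p(0.9) = 0.087324, p(0.7) = -0.120101
u₂ = 0.700000 − (-0.120101)·(0.700000 − 0.900000) / (-0.120101 − 0.087324) = 0.700000 − (0.024020)/(-0.207426) = 0.815802
p(0.815802) = 0.013112
u₃ = 0.815802 − 0.013112·(0.815802 − 0.700000) / (0.013112 − (-0.120101)) = 0.815802 − (0.001518)/(0.133213) = 0.804404
p(0.804404) = 0.001626
u₄ = 0.804404 − 0.001626·(0.804404 − 0.815802) / (0.001626 − 0.013112) = 0.804404 − (-0.000019)/(-0.011486) = 0.802791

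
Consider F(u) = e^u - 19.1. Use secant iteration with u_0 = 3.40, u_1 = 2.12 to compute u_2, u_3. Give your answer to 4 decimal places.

2.7572, 3.0442

F(3.40) = 10.864100, F(2.12) = -10.768863
u_2 = 2.120000 − (-10.768863)·(2.120000 − 3.400000) / (-10.768863 − 10.864100) = 2.120000 − (13.784144)/(-21.632963) = 2.757182
F(2.757182) = -3.344611
u_3 = 2.757182 − (-3.344611)·(2.757182 − 2.120000) / (-3.344611 − (-10.768863)) = 2.757182 − (-2.131128)/(7.424251) = 3.044232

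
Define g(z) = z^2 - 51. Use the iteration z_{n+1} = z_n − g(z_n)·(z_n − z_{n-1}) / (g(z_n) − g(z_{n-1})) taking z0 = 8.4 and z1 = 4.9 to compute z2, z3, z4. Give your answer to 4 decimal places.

g(8.4) = 19.560000, g(4.9) = -26.990000
z2 = 4.900000 − (-26.990000)·(4.900000 − 8.400000) / (-26.990000 − 19.560000) = 4.900000 − (94.465000)/(-46.550000) = 6.929323
g(6.929323) = -2.984478
z3 = 6.929323 − (-2.984478)·(6.929323 − 4.900000) / (-2.984478 − (-26.990000)) = 6.929323 − (-6.056472)/(24.005522) = 7.181618
g(7.181618) = 0.575641
z4 = 7.181618 − 0.575641·(7.181618 − 6.929323) / (0.575641 − (-2.984478)) = 7.181618 − (0.145231)/(3.560119) = 7.140824

6.9293, 7.1816, 7.1408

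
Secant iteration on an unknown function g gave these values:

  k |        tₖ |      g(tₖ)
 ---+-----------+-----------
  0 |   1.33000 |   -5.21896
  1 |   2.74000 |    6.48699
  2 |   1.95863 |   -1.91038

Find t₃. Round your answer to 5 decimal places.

2.13639

t₃ = 1.95863 − (-1.91038)·(1.95863 − 2.74000) / (-1.91038 − 6.48699)
   = 1.95863 − (1.4927136)/(-8.3973700) = 2.1363897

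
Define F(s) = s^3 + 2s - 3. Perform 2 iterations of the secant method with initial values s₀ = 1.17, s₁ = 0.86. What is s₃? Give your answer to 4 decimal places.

1.0012

F(1.17) = 0.941613, F(0.86) = -0.643944
s₂ = 0.860000 − (-0.643944)·(0.860000 − 1.170000) / (-0.643944 − 0.941613) = 0.860000 − (0.199623)/(-1.585557) = 0.985901
F(0.985901) = -0.069903
s₃ = 0.985901 − (-0.069903)·(0.985901 − 0.860000) / (-0.069903 − (-0.643944)) = 0.985901 − (-0.008801)/(0.574041) = 1.001232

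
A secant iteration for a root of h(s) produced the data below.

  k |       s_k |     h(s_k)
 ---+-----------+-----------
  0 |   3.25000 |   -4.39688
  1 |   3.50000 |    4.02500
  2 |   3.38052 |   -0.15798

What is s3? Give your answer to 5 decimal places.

3.38503

s3 = 3.38052 − (-0.15798)·(3.38052 − 3.50000) / (-0.15798 − 4.02500)
   = 3.38052 − (0.0188755)/(-4.1829800) = 3.3850324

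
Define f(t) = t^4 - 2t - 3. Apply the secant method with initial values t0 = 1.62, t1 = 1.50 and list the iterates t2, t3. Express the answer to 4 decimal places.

f(1.62) = 0.647475, f(1.50) = -0.937500
t2 = 1.500000 − (-0.937500)·(1.500000 − 1.620000) / (-0.937500 − 0.647475) = 1.500000 − (0.112500)/(-1.584975) = 1.570979
f(1.570979) = -0.051057
t3 = 1.570979 − (-0.051057)·(1.570979 − 1.500000) / (-0.051057 − (-0.937500)) = 1.570979 − (-0.003624)/(0.886443) = 1.575067

1.5710, 1.5751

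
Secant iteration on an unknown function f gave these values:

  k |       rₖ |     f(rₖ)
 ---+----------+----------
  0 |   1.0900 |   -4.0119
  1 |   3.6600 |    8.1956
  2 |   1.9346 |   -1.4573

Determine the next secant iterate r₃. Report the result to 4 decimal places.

2.1951

r₃ = 1.9346 − (-1.4573)·(1.9346 − 3.6600) / (-1.4573 − 8.1956)
   = 1.9346 − (2.514425)/(-9.652900) = 2.195084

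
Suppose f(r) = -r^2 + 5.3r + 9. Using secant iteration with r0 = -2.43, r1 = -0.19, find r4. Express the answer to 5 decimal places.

-1.35226

f(-2.43) = -9.7839000, f(-0.19) = 7.9569000
r2 = -0.1900000 − 7.9569000·(-0.1900000 − (-2.4300000)) / (7.9569000 − (-9.7839000)) = -0.1900000 − (17.8234560)/(17.7408000) = -1.1946591
f(-1.1946591) = 1.2410965
r3 = -1.1946591 − 1.2410965·(-1.1946591 − (-0.1900000)) / (1.2410965 − 7.9569000) = -1.1946591 − (-1.2468789)/(-6.7158035) = -1.3803225
f(-1.3803225) = -0.2209993
r4 = -1.3803225 − (-0.2209993)·(-1.3803225 − (-1.1946591)) / (-0.2209993 − 1.2410965) = -1.3803225 − (0.0410315)/(-1.4620958) = -1.3522590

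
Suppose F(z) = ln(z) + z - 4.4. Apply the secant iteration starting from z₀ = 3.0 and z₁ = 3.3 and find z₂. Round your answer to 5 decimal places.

3.22872

F(3.0) = -0.3013877, F(3.3) = 0.0939225
z₂ = 3.3000000 − 0.0939225·(3.3000000 − 3.0000000) / (0.0939225 − (-0.3013877)) = 3.3000000 − (0.0281767)/(0.3953102) = 3.2287225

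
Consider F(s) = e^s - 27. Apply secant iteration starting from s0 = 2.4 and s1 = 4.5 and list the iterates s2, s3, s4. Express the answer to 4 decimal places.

2.8247, 3.0570, 3.3593

F(2.4) = -15.976824, F(4.5) = 63.017131
s2 = 4.500000 − 63.017131·(4.500000 − 2.400000) / (63.017131 − (-15.976824)) = 4.500000 − (132.335976)/(78.993955) = 2.824733
F(2.824733) = -10.143558
s3 = 2.824733 − (-10.143558)·(2.824733 − 4.500000) / (-10.143558 − 63.017131) = 2.824733 − (16.993170)/(-73.160690) = 3.057005
F(3.057005) = -5.736229
s4 = 3.057005 − (-5.736229)·(3.057005 − 2.824733) / (-5.736229 − (-10.143558)) = 3.057005 − (-1.332365)/(4.407330) = 3.359311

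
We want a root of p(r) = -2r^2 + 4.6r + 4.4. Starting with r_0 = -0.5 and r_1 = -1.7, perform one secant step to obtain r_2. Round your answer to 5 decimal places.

-0.67778

p(-0.5) = 1.6000000, p(-1.7) = -9.2000000
r_2 = -1.7000000 − (-9.2000000)·(-1.7000000 − (-0.5000000)) / (-9.2000000 − 1.6000000) = -1.7000000 − (11.0400000)/(-10.8000000) = -0.6777778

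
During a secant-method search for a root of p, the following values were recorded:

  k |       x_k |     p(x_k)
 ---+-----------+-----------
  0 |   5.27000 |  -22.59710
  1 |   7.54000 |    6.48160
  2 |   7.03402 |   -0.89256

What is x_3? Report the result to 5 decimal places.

7.09526

x_3 = 7.03402 − (-0.89256)·(7.03402 − 7.54000) / (-0.89256 − 6.48160)
   = 7.03402 − (0.4516175)/(-7.3741600) = 7.0952632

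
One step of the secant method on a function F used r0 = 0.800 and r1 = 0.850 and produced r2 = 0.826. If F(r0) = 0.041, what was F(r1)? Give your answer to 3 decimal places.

-0.038

The secant line through (0.800, 0.041) and (0.850, F(r1)) crosses zero at r2 = 0.826.
So (0.800, 0.041), (0.850, F(r1)), (0.826, 0) are collinear:
F(r1) = 0.041 · (0.850 − 0.826) / (0.800 − 0.826) = 0.041 · (0.02400)/(-0.02600) = -0.03785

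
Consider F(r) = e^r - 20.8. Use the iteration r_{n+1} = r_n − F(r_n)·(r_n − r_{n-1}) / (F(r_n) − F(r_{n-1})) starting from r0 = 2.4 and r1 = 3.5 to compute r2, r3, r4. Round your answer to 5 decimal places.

F(2.4) = -9.7768236, F(3.5) = 12.3154520
r2 = 3.5000000 − 12.3154520·(3.5000000 − 2.4000000) / (12.3154520 − (-9.7768236)) = 3.5000000 − (13.5469972)/(22.0922756) = 2.8867994
F(2.8867994) = -2.8641881
r3 = 2.8867994 − (-2.8641881)·(2.8867994 − 3.5000000) / (-2.8641881 − 12.3154520) = 2.8867994 − (1.7563220)/(-15.1796401) = 3.0025019
F(3.0025019) = -0.6641491
r4 = 3.0025019 − (-0.6641491)·(3.0025019 − 2.8867994) / (-0.6641491 − (-2.8641881)) = 3.0025019 − (-0.0768437)/(2.2000390) = 3.0374302

2.88680, 3.00250, 3.03743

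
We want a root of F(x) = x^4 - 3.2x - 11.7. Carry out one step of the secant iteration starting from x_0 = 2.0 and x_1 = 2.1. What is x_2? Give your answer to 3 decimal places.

F(2.0) = -2.10000, F(2.1) = 1.02810
x_2 = 2.10000 − 1.02810·(2.10000 − 2.00000) / (1.02810 − (-2.10000)) = 2.10000 − (0.10281)/(3.12810) = 2.06713

2.067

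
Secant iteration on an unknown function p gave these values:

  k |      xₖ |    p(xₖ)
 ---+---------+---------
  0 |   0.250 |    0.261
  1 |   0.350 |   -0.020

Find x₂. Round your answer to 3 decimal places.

x₂ = 0.350 − (-0.020)·(0.350 − 0.250) / (-0.020 − 0.261)
   = 0.350 − (-0.00200)/(-0.28100) = 0.34288

0.343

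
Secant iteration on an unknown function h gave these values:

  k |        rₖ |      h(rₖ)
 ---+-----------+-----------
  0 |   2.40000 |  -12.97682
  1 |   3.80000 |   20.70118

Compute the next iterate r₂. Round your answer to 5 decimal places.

r₂ = 3.80000 − 20.70118·(3.80000 − 2.40000) / (20.70118 − (-12.97682))
   = 3.80000 − (28.9816520)/(33.6780000) = 2.9394485

2.93945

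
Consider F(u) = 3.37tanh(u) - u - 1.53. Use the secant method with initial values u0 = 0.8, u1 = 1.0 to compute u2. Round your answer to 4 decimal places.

0.9432

F(0.8) = -0.092196, F(1.0) = 0.036572
u2 = 1.000000 − 0.036572·(1.000000 − 0.800000) / (0.036572 − (-0.092196)) = 1.000000 − (0.007314)/(0.128768) = 0.943197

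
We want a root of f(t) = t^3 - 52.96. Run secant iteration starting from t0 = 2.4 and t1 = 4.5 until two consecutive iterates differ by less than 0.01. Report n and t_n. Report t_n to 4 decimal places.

n = 5, t_n = 3.7553

f(2.4) = -39.136000, f(4.5) = 38.165000
t2 = 4.500000 − 38.165000·(2.100000)/(77.301000) = 3.463189;  |Δ| = 1.036811
f(3.463189) = -11.423613
t3 = 3.463189 − (-11.423613)·(-1.036811)/(-49.588613) = 3.702037;  |Δ| = 0.238848
f(3.702037) = -2.223294
t4 = 3.702037 − (-2.223294)·(0.238848)/(9.200319) = 3.759756;  |Δ| = 0.057718
f(3.759756) = 0.187007
t5 = 3.759756 − 0.187007·(0.057718)/(2.410301) = 3.755277;  |Δ| = 0.004478
|t5 − t4| = 0.004478 < 0.01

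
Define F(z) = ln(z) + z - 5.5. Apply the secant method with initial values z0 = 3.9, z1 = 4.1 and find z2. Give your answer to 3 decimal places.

F(3.9) = -0.23902, F(4.1) = 0.01099
z2 = 4.10000 − 0.01099·(4.10000 − 3.90000) / (0.01099 − (-0.23902)) = 4.10000 − (0.00220)/(0.25001) = 4.09121

4.091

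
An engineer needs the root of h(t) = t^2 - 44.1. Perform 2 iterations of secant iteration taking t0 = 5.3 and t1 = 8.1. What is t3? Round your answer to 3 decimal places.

h(5.3) = -16.01000, h(8.1) = 21.51000
t2 = 8.10000 − 21.51000·(8.10000 − 5.30000) / (21.51000 − (-16.01000)) = 8.10000 − (60.22800)/(37.52000) = 6.49478
h(6.49478) = -1.91788
t3 = 6.49478 − (-1.91788)·(6.49478 − 8.10000) / (-1.91788 − 21.51000) = 6.49478 − (3.07863)/(-23.42788) = 6.62618

6.626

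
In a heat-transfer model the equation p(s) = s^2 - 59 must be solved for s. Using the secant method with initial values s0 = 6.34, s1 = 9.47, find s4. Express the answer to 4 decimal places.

p(6.34) = -18.804400, p(9.47) = 30.680900
s2 = 9.470000 − 30.680900·(9.470000 − 6.340000) / (30.680900 − (-18.804400)) = 9.470000 − (96.031217)/(49.485300) = 7.529399
p(7.529399) = -2.308149
s3 = 7.529399 − (-2.308149)·(7.529399 − 9.470000) / (-2.308149 − 30.680900) = 7.529399 − (4.479196)/(-32.989049) = 7.665177
p(7.665177) = -0.245056
s4 = 7.665177 − (-0.245056)·(7.665177 − 7.529399) / (-0.245056 − (-2.308149)) = 7.665177 − (-0.033273)/(2.063093) = 7.681305

7.6813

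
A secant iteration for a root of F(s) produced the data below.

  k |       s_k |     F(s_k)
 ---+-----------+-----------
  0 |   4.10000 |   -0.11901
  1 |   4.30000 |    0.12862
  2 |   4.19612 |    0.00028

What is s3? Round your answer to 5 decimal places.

s3 = 4.19612 − 0.00028·(4.19612 − 4.30000) / (0.00028 − 0.12862)
   = 4.19612 − (-0.0000291)/(-0.1283400) = 4.1958934

4.19589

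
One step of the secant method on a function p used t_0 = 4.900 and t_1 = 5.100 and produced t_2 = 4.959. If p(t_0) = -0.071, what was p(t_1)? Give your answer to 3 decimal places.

The secant line through (4.900, -0.071) and (5.100, p(t_1)) crosses zero at t_2 = 4.959.
So (4.900, -0.071), (5.100, p(t_1)), (4.959, 0) are collinear:
p(t_1) = -0.071 · (5.100 − 4.959) / (4.900 − 4.959) = -0.071 · (0.14100)/(-0.05900) = 0.16968

0.170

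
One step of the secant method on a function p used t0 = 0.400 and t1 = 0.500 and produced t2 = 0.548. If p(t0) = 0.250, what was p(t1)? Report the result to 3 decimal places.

The secant line through (0.400, 0.250) and (0.500, p(t1)) crosses zero at t2 = 0.548.
So (0.400, 0.250), (0.500, p(t1)), (0.548, 0) are collinear:
p(t1) = 0.250 · (0.500 − 0.548) / (0.400 − 0.548) = 0.250 · (-0.04800)/(-0.14800) = 0.08108

0.081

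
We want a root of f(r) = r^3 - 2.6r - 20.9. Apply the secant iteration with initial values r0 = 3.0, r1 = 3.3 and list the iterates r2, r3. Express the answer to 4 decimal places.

3.0625, 3.0675

f(3.0) = -1.700000, f(3.3) = 6.457000
r2 = 3.300000 − 6.457000·(3.300000 − 3.000000) / (6.457000 − (-1.700000)) = 3.300000 − (1.937100)/(8.157000) = 3.062523
f(3.062523) = -0.139013
r3 = 3.062523 − (-0.139013)·(3.062523 − 3.300000) / (-0.139013 − 6.457000) = 3.062523 − (0.033012)/(-6.596013) = 3.067528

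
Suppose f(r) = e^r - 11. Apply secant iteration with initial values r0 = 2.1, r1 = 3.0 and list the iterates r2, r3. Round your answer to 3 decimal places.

2.314, 2.375

f(2.1) = -2.83383, f(3.0) = 9.08554
r2 = 3.00000 − 9.08554·(3.00000 − 2.10000) / (9.08554 − (-2.83383)) = 3.00000 − (8.17698)/(11.91937) = 2.31398
f(2.31398) = -0.88545
r3 = 2.31398 − (-0.88545)·(2.31398 − 3.00000) / (-0.88545 − 9.08554) = 2.31398 − (0.60744)/(-9.97099) = 2.37490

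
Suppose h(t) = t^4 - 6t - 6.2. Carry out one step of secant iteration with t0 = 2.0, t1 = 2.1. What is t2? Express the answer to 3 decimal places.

h(2.0) = -2.20000, h(2.1) = 0.64810
t2 = 2.10000 − 0.64810·(2.10000 − 2.00000) / (0.64810 − (-2.20000)) = 2.10000 − (0.06481)/(2.84810) = 2.07724

2.077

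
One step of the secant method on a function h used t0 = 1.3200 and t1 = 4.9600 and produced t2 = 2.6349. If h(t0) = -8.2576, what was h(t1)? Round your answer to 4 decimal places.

The secant line through (1.3200, -8.2576) and (4.9600, h(t1)) crosses zero at t2 = 2.6349.
So (1.3200, -8.2576), (4.9600, h(t1)), (2.6349, 0) are collinear:
h(t1) = -8.2576 · (4.9600 − 2.6349) / (1.3200 − 2.6349) = -8.2576 · (2.325100)/(-1.314900) = 14.601678

14.6017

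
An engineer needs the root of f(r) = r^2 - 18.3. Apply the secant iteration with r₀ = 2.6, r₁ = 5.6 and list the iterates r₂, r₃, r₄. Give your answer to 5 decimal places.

f(2.6) = -11.5400000, f(5.6) = 13.0600000
r₂ = 5.6000000 − 13.0600000·(5.6000000 − 2.6000000) / (13.0600000 − (-11.5400000)) = 5.6000000 − (39.1800000)/(24.6000000) = 4.0073171
f(4.0073171) = -2.2414099
r₃ = 4.0073171 − (-2.2414099)·(4.0073171 − 5.6000000) / (-2.2414099 − 13.0600000) = 4.0073171 − (3.5698552)/(-15.3014099) = 4.2406194
f(4.2406194) = -0.3171467
r₄ = 4.2406194 − (-0.3171467)·(4.2406194 − 4.0073171) / (-0.3171467 − (-2.2414099)) = 4.2406194 − (-0.0739911)/(1.9242632) = 4.2790711

4.00732, 4.24062, 4.27907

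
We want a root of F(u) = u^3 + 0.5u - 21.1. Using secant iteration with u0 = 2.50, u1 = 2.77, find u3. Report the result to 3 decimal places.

F(2.50) = -4.22500, F(2.77) = 1.53893
u2 = 2.77000 − 1.53893·(2.77000 − 2.50000) / (1.53893 − (-4.22500)) = 2.77000 − (0.41551)/(5.76393) = 2.69791
F(2.69791) = -0.11368
u3 = 2.69791 − (-0.11368)·(2.69791 − 2.77000) / (-0.11368 − 1.53893) = 2.69791 − (0.00819)/(-1.65261) = 2.70287

2.703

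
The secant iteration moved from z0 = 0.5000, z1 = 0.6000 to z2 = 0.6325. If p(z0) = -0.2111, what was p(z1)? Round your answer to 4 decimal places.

-0.0518

The secant line through (0.5000, -0.2111) and (0.6000, p(z1)) crosses zero at z2 = 0.6325.
So (0.5000, -0.2111), (0.6000, p(z1)), (0.6325, 0) are collinear:
p(z1) = -0.2111 · (0.6000 − 0.6325) / (0.5000 − 0.6325) = -0.2111 · (-0.032500)/(-0.132500) = -0.051779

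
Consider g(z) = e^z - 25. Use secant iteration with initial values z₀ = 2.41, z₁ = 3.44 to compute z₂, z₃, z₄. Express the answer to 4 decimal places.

3.1222, 3.2084, 3.2194

g(2.41) = -13.866039, g(3.44) = 6.186958
z₂ = 3.440000 − 6.186958·(3.440000 − 2.410000) / (6.186958 − (-13.866039)) = 3.440000 − (6.372567)/(20.052997) = 3.122214
g(3.122214) = -2.303432
z₃ = 3.122214 − (-2.303432)·(3.122214 − 3.440000) / (-2.303432 − 6.186958) = 3.122214 − (0.731999)/(-8.490390) = 3.208429
g(3.208429) = -0.259818
z₄ = 3.208429 − (-0.259818)·(3.208429 − 3.122214) / (-0.259818 − (-2.303432)) = 3.208429 − (-0.022400)/(2.043614) = 3.219390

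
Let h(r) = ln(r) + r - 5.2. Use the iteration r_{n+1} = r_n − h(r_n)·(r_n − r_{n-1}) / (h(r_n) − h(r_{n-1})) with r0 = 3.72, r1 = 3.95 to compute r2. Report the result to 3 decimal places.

3.852

h(3.72) = -0.16628, h(3.95) = 0.12372
r2 = 3.95000 − 0.12372·(3.95000 − 3.72000) / (0.12372 − (-0.16628)) = 3.95000 − (0.02845)/(0.28999) = 3.85188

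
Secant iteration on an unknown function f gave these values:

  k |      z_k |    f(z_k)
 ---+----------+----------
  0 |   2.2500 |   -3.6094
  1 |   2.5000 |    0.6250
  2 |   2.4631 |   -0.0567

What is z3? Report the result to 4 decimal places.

2.4662

z3 = 2.4631 − (-0.0567)·(2.4631 − 2.5000) / (-0.0567 − 0.6250)
   = 2.4631 − (0.002092)/(-0.681700) = 2.466169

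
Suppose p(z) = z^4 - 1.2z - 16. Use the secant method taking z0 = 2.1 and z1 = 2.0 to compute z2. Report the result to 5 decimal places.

2.07211

p(2.1) = 0.9281000, p(2.0) = -2.4000000
z2 = 2.0000000 − (-2.4000000)·(2.0000000 − 2.1000000) / (-2.4000000 − 0.9281000) = 2.0000000 − (0.2400000)/(-3.3281000) = 2.0721132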